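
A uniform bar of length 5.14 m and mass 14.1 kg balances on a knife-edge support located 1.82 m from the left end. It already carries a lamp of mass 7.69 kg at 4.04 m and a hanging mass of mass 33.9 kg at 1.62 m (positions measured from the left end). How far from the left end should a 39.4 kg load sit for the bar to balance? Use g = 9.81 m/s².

x ≈ 1.29 m from the left end

Choose the knife-edge support (at 1.82 m from the left end) as the axis so the support reaction has zero arm there.
Beam weight: 14.1 × 9.81 = 138.3 N down at 2.57 m → arm 0.75 m, τ = 138.3 × 0.75 = 103.7 N·m clockwise.
Lamp: 7.69 × 9.81 = 75.44 N down at 4.04 m → arm 2.22 m, τ = 75.44 × 2.22 = 167.5 N·m clockwise.
Hanging mass: 33.9 × 9.81 = 332.6 N down at 1.62 m → arm 0.2 m, τ = 332.6 × 0.2 = 66.52 N·m counterclockwise.
Net moment of existing loads = 204.7 N·m clockwise.
The load weighs 39.4 × 9.81 = 386.5 N and must supply an equal counterclockwise moment, so its lever arm about the knife-edge support is 204.7 / 386.5 = 0.53 m.
That puts it at 1.82 − 0.53 = 1.29 m from the left end.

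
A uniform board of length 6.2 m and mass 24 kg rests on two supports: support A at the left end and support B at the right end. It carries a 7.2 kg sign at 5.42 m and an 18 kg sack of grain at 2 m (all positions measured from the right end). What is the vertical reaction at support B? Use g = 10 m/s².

Choose support A as the axis so its reaction then has zero moment arm.
Beam weight: 24 × 10 = 240 N down at 3.1 m → arm 3.1 m, τ = 240 × 3.1 = 744 N·m clockwise.
Sign: 7.2 × 10 = 72 N down at 5.42 m → arm 0.78 m, τ = 72 × 0.78 = 56.16 N·m clockwise.
Sack of grain: 18 × 10 = 180 N down at 2 m → arm 4.2 m, τ = 180 × 4.2 = 756 N·m clockwise.
Net load moment about support A = 1556 N·m clockwise.
Reaction R at support B is upward at 0 m, arm 6.2 m → moment R × 6.2 counterclockwise.
Setting net torque to zero: R × 6.2 = 1556 → R = 251 N.

R_B ≈ 251 N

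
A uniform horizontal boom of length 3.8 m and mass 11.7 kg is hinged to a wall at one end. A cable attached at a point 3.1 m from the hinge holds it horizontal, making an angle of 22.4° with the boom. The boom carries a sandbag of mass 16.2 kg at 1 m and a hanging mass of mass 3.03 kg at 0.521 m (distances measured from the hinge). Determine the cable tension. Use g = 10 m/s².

Take moments about the hinge.
Beam weight: 11.7 × 10 = 117 N down at 1.9 m → arm 1.9 m, τ = 117 × 1.9 = 222.3 N·m clockwise.
Sandbag: 16.2 × 10 = 162 N down at 1 m → arm 1 m, τ = 162 × 1 = 162 N·m clockwise.
Hanging mass: 3.03 × 10 = 30.3 N down at 0.521 m → arm 0.521 m, τ = 30.3 × 0.521 = 15.79 N·m clockwise.
Total clockwise load moment = 400.1 N·m.
The cable tension T acts at 3.1 m; only its component perpendicular to the boom, T sinθ, produces torque. sin 22.4° = 0.3811.
Setting net torque to zero: T × 3.1 × 0.3811 = 400.1 → T = 400.1 / 1.181 = 339 N.

T ≈ 339 N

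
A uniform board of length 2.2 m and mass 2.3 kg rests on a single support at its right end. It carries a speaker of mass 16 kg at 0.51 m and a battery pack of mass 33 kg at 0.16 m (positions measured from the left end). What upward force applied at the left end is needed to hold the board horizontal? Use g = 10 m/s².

F ≈ 440 N

Choose the right end as the axis so the unknown pivot reaction has zero arm there.
Beam weight: 2.3 × 10 = 23 N down at 1.1 m → arm 1.1 m, τ = 23 × 1.1 = 25.3 N·m counterclockwise.
Speaker: 16 × 10 = 160 N down at 0.51 m → arm 1.69 m, τ = 160 × 1.69 = 270.4 N·m counterclockwise.
Battery pack: 33 × 10 = 330 N down at 0.16 m → arm 2.04 m, τ = 330 × 2.04 = 673.2 N·m counterclockwise.
Net moment of the loads = 968.9 N·m counterclockwise.
The upward force F acts at the left end, arm 2.2 m, giving F × 2.2 clockwise.
Στ = 0 ⇒ F × 2.2 = 968.9 ⇒ F = 968.9 / 2.2 = 440 N.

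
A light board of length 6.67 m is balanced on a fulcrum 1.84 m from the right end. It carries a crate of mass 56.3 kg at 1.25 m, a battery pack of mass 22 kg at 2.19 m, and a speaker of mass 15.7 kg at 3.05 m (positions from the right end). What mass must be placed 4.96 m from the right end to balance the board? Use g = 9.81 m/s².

About the fulcrum (at 1.84 m from the right end):
Crate: 56.3 × 9.81 = 552.3 N down at 1.25 m → arm 0.59 m, τ = 552.3 × 0.59 = 325.9 N·m clockwise.
Battery pack: 22 × 9.81 = 215.8 N down at 2.19 m → arm 0.35 m, τ = 215.8 × 0.35 = 75.53 N·m counterclockwise.
Speaker: 15.7 × 9.81 = 154 N down at 3.05 m → arm 1.21 m, τ = 154 × 1.21 = 186.3 N·m counterclockwise.
Net moment of known loads = 64.07 N·m clockwise.
An unknown mass m at 4.96 m has arm 3.12 m; its moment is m·g·3.12 counterclockwise.
Setting net torque to zero: m × 9.81 × 3.12 = 64.07 → m = 64.07 / (9.81 × 3.12) = 2.09 kg.

m ≈ 2.09 kg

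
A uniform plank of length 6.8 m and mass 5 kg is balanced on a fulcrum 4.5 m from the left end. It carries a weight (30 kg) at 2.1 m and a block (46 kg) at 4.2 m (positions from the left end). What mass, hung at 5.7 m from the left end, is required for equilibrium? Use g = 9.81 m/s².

Take moments about the fulcrum (at 4.5 m from the left end).
Beam weight: 5 × 9.81 = 49.05 N down at 3.4 m → arm 1.1 m, τ = 49.05 × 1.1 = 53.95 N·m counterclockwise.
Weight: 30 × 9.81 = 294.3 N down at 2.1 m → arm 2.4 m, τ = 294.3 × 2.4 = 706.3 N·m counterclockwise.
Block: 46 × 9.81 = 451.3 N down at 4.2 m → arm 0.3 m, τ = 451.3 × 0.3 = 135.4 N·m counterclockwise.
Net moment of known loads = 895.6 N·m counterclockwise.
An unknown mass m at 5.7 m has arm 1.2 m; its moment is m·g·1.2 clockwise.
Setting net torque to zero: m × 9.81 × 1.2 = 895.6 → m = 895.6 / (9.81 × 1.2) = 76.1 kg.

m ≈ 76.1 kg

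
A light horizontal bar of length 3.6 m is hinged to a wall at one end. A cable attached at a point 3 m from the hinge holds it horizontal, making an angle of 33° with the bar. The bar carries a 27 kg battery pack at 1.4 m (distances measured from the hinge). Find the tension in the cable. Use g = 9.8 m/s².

T ≈ 227 N

Choose the hinge as the axis so the unknown hinge reaction has zero arm there.
Battery pack: 27 × 9.8 = 264.6 N down at 1.4 m → arm 1.4 m, τ = 264.6 × 1.4 = 370.4 N·m clockwise.
Total clockwise load moment = 370.4 N·m.
The cable tension T acts at 3 m; only its component perpendicular to the bar, T sinθ, produces torque. sin 33° = 0.5446.
Balancing moments: T × 3 × 0.5446 = 370.4, giving T = 370.4 / 1.634 = 227 N.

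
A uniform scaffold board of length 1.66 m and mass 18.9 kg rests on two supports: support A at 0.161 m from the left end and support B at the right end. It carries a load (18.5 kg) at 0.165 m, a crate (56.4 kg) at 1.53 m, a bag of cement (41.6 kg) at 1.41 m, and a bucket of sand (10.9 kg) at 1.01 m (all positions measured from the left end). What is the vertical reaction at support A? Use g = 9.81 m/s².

R_A ≈ 446 N

About support B:
Beam weight: 18.9 × 9.81 = 185.4 N down at 0.83 m → arm 0.83 m, τ = 185.4 × 0.83 = 153.9 N·m counterclockwise.
Load: 18.5 × 9.81 = 181.5 N down at 0.165 m → arm 1.495 m, τ = 181.5 × 1.495 = 271.3 N·m counterclockwise.
Crate: 56.4 × 9.81 = 553.3 N down at 1.53 m → arm 0.13 m, τ = 553.3 × 0.13 = 71.93 N·m counterclockwise.
Bag of cement: 41.6 × 9.81 = 408.1 N down at 1.41 m → arm 0.25 m, τ = 408.1 × 0.25 = 102 N·m counterclockwise.
Bucket of sand: 10.9 × 9.81 = 106.9 N down at 1.01 m → arm 0.65 m, τ = 106.9 × 0.65 = 69.48 N·m counterclockwise.
Net load moment about support B = 668.6 N·m counterclockwise.
Reaction R at support A is upward at 0.161 m, arm 1.499 m → moment R × 1.499 clockwise.
For rotational equilibrium, R × 1.499 = 668.6, so R = 446 N.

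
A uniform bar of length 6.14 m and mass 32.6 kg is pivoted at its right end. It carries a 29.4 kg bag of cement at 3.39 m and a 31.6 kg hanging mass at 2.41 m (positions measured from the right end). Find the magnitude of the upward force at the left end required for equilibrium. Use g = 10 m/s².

F ≈ 449 N

Choose the right end as the axis so the unknown pivot reaction has zero arm there.
Beam weight: 32.6 × 10 = 326 N down at 3.07 m → arm 3.07 m, τ = 326 × 3.07 = 1001 N·m counterclockwise.
Bag of cement: 29.4 × 10 = 294 N down at 3.39 m → arm 3.39 m, τ = 294 × 3.39 = 996.7 N·m counterclockwise.
Hanging mass: 31.6 × 10 = 316 N down at 2.41 m → arm 2.41 m, τ = 316 × 2.41 = 761.6 N·m counterclockwise.
Net moment of the loads = 2759 N·m counterclockwise.
The upward force F acts at the left end, arm 6.14 m, giving F × 6.14 clockwise.
For rotational equilibrium, F × 6.14 = 2759, so F = 2759 / 6.14 = 449 N.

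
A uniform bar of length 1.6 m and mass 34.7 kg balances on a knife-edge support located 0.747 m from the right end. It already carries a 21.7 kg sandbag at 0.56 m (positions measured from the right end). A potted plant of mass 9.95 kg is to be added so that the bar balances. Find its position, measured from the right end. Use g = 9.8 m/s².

x ≈ 0.97 m from the right end

Take moments about the knife-edge support (at 0.747 m from the right end).
Beam weight: 34.7 × 9.8 = 340.1 N down at 0.8 m → arm 0.053 m, τ = 340.1 × 0.053 = 18.03 N·m counterclockwise.
Sandbag: 21.7 × 9.8 = 212.7 N down at 0.56 m → arm 0.187 m, τ = 212.7 × 0.187 = 39.77 N·m clockwise.
Net moment of existing loads = 21.74 N·m clockwise.
The potted plant weighs 9.95 × 9.8 = 97.51 N and must supply an equal counterclockwise moment, so its lever arm about the knife-edge support is 21.74 / 97.51 = 0.223 m.
That puts it at 0.747 + 0.223 = 0.97 m from the right end.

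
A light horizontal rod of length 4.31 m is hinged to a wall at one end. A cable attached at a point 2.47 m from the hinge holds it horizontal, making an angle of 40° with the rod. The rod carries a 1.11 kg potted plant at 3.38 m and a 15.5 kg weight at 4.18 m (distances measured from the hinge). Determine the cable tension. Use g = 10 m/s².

About the hinge:
Potted plant: 1.11 × 10 = 11.1 N down at 3.38 m → arm 3.38 m, τ = 11.1 × 3.38 = 37.52 N·m clockwise.
Weight: 15.5 × 10 = 155 N down at 4.18 m → arm 4.18 m, τ = 155 × 4.18 = 647.9 N·m clockwise.
Total clockwise load moment = 685.4 N·m.
The cable tension T acts at 2.47 m; only its component perpendicular to the rod, T sinθ, produces torque. sin 40° = 0.6428.
For rotational equilibrium, T × 2.47 × 0.6428 = 685.4, so T = 685.4 / 1.588 = 432 N.

T ≈ 432 N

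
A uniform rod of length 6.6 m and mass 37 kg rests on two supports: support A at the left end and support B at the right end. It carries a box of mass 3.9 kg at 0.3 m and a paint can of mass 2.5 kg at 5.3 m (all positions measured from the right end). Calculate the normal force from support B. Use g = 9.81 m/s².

R_B ≈ 223 N

Choose support A as the axis so its reaction then has zero moment arm.
Beam weight: 37 × 9.81 = 363 N down at 3.3 m → arm 3.3 m, τ = 363 × 3.3 = 1198 N·m clockwise.
Box: 3.9 × 9.81 = 38.26 N down at 0.3 m → arm 6.3 m, τ = 38.26 × 6.3 = 241 N·m clockwise.
Paint can: 2.5 × 9.81 = 24.53 N down at 5.3 m → arm 1.3 m, τ = 24.53 × 1.3 = 31.89 N·m clockwise.
Net load moment about support A = 1471 N·m clockwise.
Reaction R at support B is upward at 0 m, arm 6.6 m → moment R × 6.6 counterclockwise.
Balancing moments: R × 6.6 = 1471, giving R = 223 N.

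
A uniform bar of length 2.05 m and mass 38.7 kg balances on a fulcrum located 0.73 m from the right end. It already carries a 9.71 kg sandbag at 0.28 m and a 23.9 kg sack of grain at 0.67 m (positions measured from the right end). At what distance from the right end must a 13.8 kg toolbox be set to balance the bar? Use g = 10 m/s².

x ≈ 0.323 m from the right end

Taking torques about the fulcrum (at 0.73 m from the right end):
Beam weight: 38.7 × 10 = 387 N down at 1.025 m → arm 0.295 m, τ = 387 × 0.295 = 114.2 N·m counterclockwise.
Sandbag: 9.71 × 10 = 97.1 N down at 0.28 m → arm 0.45 m, τ = 97.1 × 0.45 = 43.7 N·m clockwise.
Sack of grain: 23.9 × 10 = 239 N down at 0.67 m → arm 0.06 m, τ = 239 × 0.06 = 14.34 N·m clockwise.
Net moment of existing loads = 56.16 N·m counterclockwise.
The toolbox weighs 13.8 × 10 = 138 N and must supply an equal clockwise moment, so its lever arm about the fulcrum is 56.16 / 138 = 0.407 m.
That puts it at 0.73 − 0.407 = 0.323 m from the right end.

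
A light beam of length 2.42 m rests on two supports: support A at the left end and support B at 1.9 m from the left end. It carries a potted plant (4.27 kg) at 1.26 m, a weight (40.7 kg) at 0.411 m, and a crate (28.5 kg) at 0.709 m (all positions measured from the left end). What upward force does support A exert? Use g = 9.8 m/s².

R_A ≈ 502 N

Choose support B as the axis so its reaction then has zero moment arm.
Potted plant: 4.27 × 9.8 = 41.85 N down at 1.26 m → arm 0.64 m, τ = 41.85 × 0.64 = 26.78 N·m counterclockwise.
Weight: 40.7 × 9.8 = 398.9 N down at 0.411 m → arm 1.489 m, τ = 398.9 × 1.489 = 594 N·m counterclockwise.
Crate: 28.5 × 9.8 = 279.3 N down at 0.709 m → arm 1.191 m, τ = 279.3 × 1.191 = 332.6 N·m counterclockwise.
Net load moment about support B = 953.4 N·m counterclockwise.
Reaction R at support A is upward at 0 m, arm 1.9 m → moment R × 1.9 clockwise.
Balancing moments: R × 1.9 = 953.4, giving R = 502 N.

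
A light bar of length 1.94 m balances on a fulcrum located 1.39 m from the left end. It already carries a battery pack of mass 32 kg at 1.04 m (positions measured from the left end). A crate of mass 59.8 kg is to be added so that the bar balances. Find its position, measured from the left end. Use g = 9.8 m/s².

Take moments about the fulcrum (at 1.39 m from the left end).
Battery pack: 32 × 9.8 = 313.6 N down at 1.04 m → arm 0.35 m, τ = 313.6 × 0.35 = 109.8 N·m counterclockwise.
Net moment of existing loads = 109.8 N·m counterclockwise.
The crate weighs 59.8 × 9.8 = 586 N and must supply an equal clockwise moment, so its lever arm about the fulcrum is 109.8 / 586 = 0.187 m.
That puts it at 1.39 + 0.187 = 1.58 m from the left end.

x ≈ 1.58 m from the left end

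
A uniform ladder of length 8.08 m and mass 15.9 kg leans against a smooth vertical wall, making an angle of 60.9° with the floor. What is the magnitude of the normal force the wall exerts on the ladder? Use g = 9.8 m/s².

About the foot of the ladder:
Ladder weight 15.9×9.8 = 155.8 N acts at 4.04 m along the ladder; its horizontal arm is 4.04·cos60.9° = 1.965 m → τ = 306.1 N·m clockwise.
Wall normal N acts horizontally at the top; its moment arm is the height L sinθ = 8.08·sin60.9° = 7.06 m, counterclockwise.
Στ = 0 ⇒ N × 7.06 = 306.1 ⇒ N = 43.4 N.

N_wall ≈ 43.4 N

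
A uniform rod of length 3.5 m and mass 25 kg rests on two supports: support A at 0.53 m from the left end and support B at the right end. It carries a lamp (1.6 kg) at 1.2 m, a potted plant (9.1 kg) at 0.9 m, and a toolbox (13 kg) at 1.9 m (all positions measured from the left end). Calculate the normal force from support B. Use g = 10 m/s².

Choose support A as the axis so its reaction then has zero moment arm.
Beam weight: 25 × 10 = 250 N down at 1.75 m → arm 1.22 m, τ = 250 × 1.22 = 305 N·m clockwise.
Lamp: 1.6 × 10 = 16 N down at 1.2 m → arm 0.67 m, τ = 16 × 0.67 = 10.72 N·m clockwise.
Potted plant: 9.1 × 10 = 91 N down at 0.9 m → arm 0.37 m, τ = 91 × 0.37 = 33.67 N·m clockwise.
Toolbox: 13 × 10 = 130 N down at 1.9 m → arm 1.37 m, τ = 130 × 1.37 = 178.1 N·m clockwise.
Net load moment about support A = 527.5 N·m clockwise.
Reaction R at support B is upward at 3.5 m, arm 2.97 m → moment R × 2.97 counterclockwise.
Balancing moments: R × 2.97 = 527.5, giving R = 178 N.

R_B ≈ 178 N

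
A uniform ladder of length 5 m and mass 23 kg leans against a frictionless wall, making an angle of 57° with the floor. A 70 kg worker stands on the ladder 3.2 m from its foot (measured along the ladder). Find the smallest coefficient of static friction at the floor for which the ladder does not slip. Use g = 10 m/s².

μ_min ≈ 0.393

About the foot of the ladder:
Ladder weight 23×10 = 230 N acts at 2.5 m along the ladder; its horizontal arm is 2.5·cos57° = 1.362 m → τ = 313.3 N·m clockwise.
Worker: 70×10 = 700 N at 3.2 m → arm 1.743 m → τ = 1220 N·m clockwise.
Wall normal N acts horizontally at the top; its moment arm is the height L sinθ = 5·sin57° = 4.193 m, counterclockwise.
For rotational equilibrium, N × 4.193 = 1533, so N = 365.6 N.
ΣFx = 0 ⇒ f = N_wall = 365.6 N. ΣFy = 0 ⇒ N_floor = 930 N.
μ_min = f / N_floor = 365.6 / 930 = 0.393.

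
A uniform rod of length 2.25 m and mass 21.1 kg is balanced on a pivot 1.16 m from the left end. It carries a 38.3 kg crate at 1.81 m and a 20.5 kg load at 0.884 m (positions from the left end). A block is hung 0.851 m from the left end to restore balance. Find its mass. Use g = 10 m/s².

m ≈ 59.9 kg

Sum moments about the pivot (at 1.16 m from the left end) (the support reaction has zero arm there).
Beam weight: 21.1 × 10 = 211 N down at 1.125 m → arm 0.035 m, τ = 211 × 0.035 = 7.385 N·m counterclockwise.
Crate: 38.3 × 10 = 383 N down at 1.81 m → arm 0.65 m, τ = 383 × 0.65 = 249 N·m clockwise.
Load: 20.5 × 10 = 205 N down at 0.884 m → arm 0.276 m, τ = 205 × 0.276 = 56.58 N·m counterclockwise.
Net moment of known loads = 185 N·m clockwise.
An unknown mass m at 0.851 m has arm 0.309 m; its moment is m·g·0.309 counterclockwise.
Στ = 0 ⇒ m × 10 × 0.309 = 185 ⇒ m = 185 / (10 × 0.309) = 59.9 kg.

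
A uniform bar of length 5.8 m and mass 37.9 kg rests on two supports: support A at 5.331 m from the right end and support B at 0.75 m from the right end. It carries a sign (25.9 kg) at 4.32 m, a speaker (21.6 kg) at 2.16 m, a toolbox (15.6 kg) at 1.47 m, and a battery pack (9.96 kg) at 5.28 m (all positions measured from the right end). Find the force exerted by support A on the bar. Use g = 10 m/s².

R_A ≈ 569 N

Take moments about support B.
Beam weight: 37.9 × 10 = 379 N down at 2.9 m → arm 2.15 m, τ = 379 × 2.15 = 814.9 N·m counterclockwise.
Sign: 25.9 × 10 = 259 N down at 4.32 m → arm 3.57 m, τ = 259 × 3.57 = 924.6 N·m counterclockwise.
Speaker: 21.6 × 10 = 216 N down at 2.16 m → arm 1.41 m, τ = 216 × 1.41 = 304.6 N·m counterclockwise.
Toolbox: 15.6 × 10 = 156 N down at 1.47 m → arm 0.72 m, τ = 156 × 0.72 = 112.3 N·m counterclockwise.
Battery pack: 9.96 × 10 = 99.6 N down at 5.28 m → arm 4.53 m, τ = 99.6 × 4.53 = 451.2 N·m counterclockwise.
Net load moment about support B = 2608 N·m counterclockwise.
Reaction R at support A is upward at 5.331 m, arm 4.581 m → moment R × 4.581 clockwise.
For rotational equilibrium, R × 4.581 = 2608, so R = 569 N.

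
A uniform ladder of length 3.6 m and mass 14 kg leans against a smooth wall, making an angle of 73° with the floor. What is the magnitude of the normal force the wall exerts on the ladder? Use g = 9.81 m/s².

N_wall ≈ 21 N

Choose the foot of the ladder as the axis so the floor normal and friction both act there and drop out.
Ladder weight 14×9.81 = 137.3 N acts at 1.8 m along the ladder; its horizontal arm is 1.8·cos73° = 0.5263 m → τ = 72.26 N·m clockwise.
Wall normal N acts horizontally at the top; its moment arm is the height L sinθ = 3.6·sin73° = 3.443 m, counterclockwise.
Setting net torque to zero: N × 3.443 = 72.26 → N = 21 N.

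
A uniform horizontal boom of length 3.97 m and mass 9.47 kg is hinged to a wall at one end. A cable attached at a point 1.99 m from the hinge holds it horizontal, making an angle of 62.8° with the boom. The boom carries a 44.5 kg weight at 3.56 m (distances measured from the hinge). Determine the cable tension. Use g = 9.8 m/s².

Sum moments about the hinge (the unknown hinge reaction has zero arm there).
Beam weight: 9.47 × 9.8 = 92.81 N down at 1.985 m → arm 1.985 m, τ = 92.81 × 1.985 = 184.2 N·m clockwise.
Weight: 44.5 × 9.8 = 436.1 N down at 3.56 m → arm 3.56 m, τ = 436.1 × 3.56 = 1553 N·m clockwise.
Total clockwise load moment = 1737 N·m.
The cable tension T acts at 1.99 m; only its component perpendicular to the boom, T sinθ, produces torque. sin 62.8° = 0.8894.
Στ = 0 ⇒ T × 1.99 × 0.8894 = 1737 ⇒ T = 1737 / 1.77 = 981 N.

T ≈ 981 N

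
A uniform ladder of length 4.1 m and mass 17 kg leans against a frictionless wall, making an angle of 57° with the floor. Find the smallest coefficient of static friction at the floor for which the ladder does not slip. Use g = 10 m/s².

Choose the foot of the ladder as the axis so the floor normal and friction both act there and drop out.
Ladder weight 17×10 = 170 N acts at 2.05 m along the ladder; its horizontal arm is 2.05·cos57° = 1.117 m → τ = 189.9 N·m clockwise.
Wall normal N acts horizontally at the top; its moment arm is the height L sinθ = 4.1·sin57° = 3.439 m, counterclockwise.
Setting net torque to zero: N × 3.439 = 189.9 → N = 55.22 N.
ΣFx = 0 ⇒ f = N_wall = 55.22 N. ΣFy = 0 ⇒ N_floor = 170 N.
μ_min = f / N_floor = 55.22 / 170 = 0.325.

μ_min ≈ 0.325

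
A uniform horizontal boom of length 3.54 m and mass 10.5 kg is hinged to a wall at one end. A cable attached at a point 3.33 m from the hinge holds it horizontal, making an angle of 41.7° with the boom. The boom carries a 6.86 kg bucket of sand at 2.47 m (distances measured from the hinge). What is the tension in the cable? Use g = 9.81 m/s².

T ≈ 157 N

About the hinge:
Beam weight: 10.5 × 9.81 = 103 N down at 1.77 m → arm 1.77 m, τ = 103 × 1.77 = 182.3 N·m clockwise.
Bucket of sand: 6.86 × 9.81 = 67.3 N down at 2.47 m → arm 2.47 m, τ = 67.3 × 2.47 = 166.2 N·m clockwise.
Total clockwise load moment = 348.5 N·m.
The cable tension T acts at 3.33 m; only its component perpendicular to the boom, T sinθ, produces torque. sin 41.7° = 0.6652.
Setting net torque to zero: T × 3.33 × 0.6652 = 348.5 → T = 348.5 / 2.215 = 157 N.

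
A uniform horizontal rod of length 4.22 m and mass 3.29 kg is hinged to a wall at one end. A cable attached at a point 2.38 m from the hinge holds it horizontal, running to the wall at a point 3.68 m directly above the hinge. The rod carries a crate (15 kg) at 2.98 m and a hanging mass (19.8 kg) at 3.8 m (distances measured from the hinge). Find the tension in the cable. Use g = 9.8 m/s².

T ≈ 622 N

About the hinge:
Beam weight: 3.29 × 9.8 = 32.24 N down at 2.11 m → arm 2.11 m, τ = 32.24 × 2.11 = 68.03 N·m clockwise.
Crate: 15 × 9.8 = 147 N down at 2.98 m → arm 2.98 m, τ = 147 × 2.98 = 438.1 N·m clockwise.
Hanging mass: 19.8 × 9.8 = 194 N down at 3.8 m → arm 3.8 m, τ = 194 × 3.8 = 737.2 N·m clockwise.
Total clockwise load moment = 1243 N·m.
The cable tension T acts at 2.38 m; only its component perpendicular to the rod, T sinθ, produces torque. sinθ = h/√(h²+d²) = 3.68/√(3.68²+2.38²) = 0.8397.
For rotational equilibrium, T × 2.38 × 0.8397 = 1243, so T = 1243 / 1.998 = 622 N.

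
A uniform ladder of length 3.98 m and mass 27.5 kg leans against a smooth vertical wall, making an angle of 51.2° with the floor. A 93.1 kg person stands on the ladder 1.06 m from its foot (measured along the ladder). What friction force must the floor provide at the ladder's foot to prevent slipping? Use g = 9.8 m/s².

f ≈ 304 N

Take moments about the foot of the ladder.
Ladder weight 27.5×9.8 = 269.5 N acts at 1.99 m along the ladder; its horizontal arm is 1.99·cos51.2° = 1.247 m → τ = 336.1 N·m clockwise.
Person: 93.1×9.8 = 912.4 N at 1.06 m → arm 0.6642 m → τ = 606 N·m clockwise.
Wall normal N acts horizontally at the top; its moment arm is the height L sinθ = 3.98·sin51.2° = 3.102 m, counterclockwise.
Στ = 0 ⇒ N × 3.102 = 942.1 ⇒ N = 304 N.
ΣFx = 0: friction at the foot balances the wall's push, so f = N_wall = 304 N.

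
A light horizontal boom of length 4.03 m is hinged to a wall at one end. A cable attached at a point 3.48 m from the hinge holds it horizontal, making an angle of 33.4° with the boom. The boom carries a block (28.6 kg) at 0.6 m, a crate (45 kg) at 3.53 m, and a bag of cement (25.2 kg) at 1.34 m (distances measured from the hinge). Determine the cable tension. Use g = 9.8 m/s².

T ≈ 1070 N

Choose the hinge as the axis so the unknown hinge reaction has zero arm there.
Block: 28.6 × 9.8 = 280.3 N down at 0.6 m → arm 0.6 m, τ = 280.3 × 0.6 = 168.2 N·m clockwise.
Crate: 45 × 9.8 = 441 N down at 3.53 m → arm 3.53 m, τ = 441 × 3.53 = 1557 N·m clockwise.
Bag of cement: 25.2 × 9.8 = 247 N down at 1.34 m → arm 1.34 m, τ = 247 × 1.34 = 331 N·m clockwise.
Total clockwise load moment = 2056 N·m.
The cable tension T acts at 3.48 m; only its component perpendicular to the boom, T sinθ, produces torque. sin 33.4° = 0.5505.
Στ = 0 ⇒ T × 3.48 × 0.5505 = 2056 ⇒ T = 2056 / 1.916 = 1070 N.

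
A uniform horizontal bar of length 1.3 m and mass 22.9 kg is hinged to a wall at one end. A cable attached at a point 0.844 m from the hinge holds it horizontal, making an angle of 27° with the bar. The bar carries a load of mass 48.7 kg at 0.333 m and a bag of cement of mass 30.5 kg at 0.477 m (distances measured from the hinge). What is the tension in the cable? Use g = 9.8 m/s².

Taking torques about the hinge:
Beam weight: 22.9 × 9.8 = 224.4 N down at 0.65 m → arm 0.65 m, τ = 224.4 × 0.65 = 145.9 N·m clockwise.
Load: 48.7 × 9.8 = 477.3 N down at 0.333 m → arm 0.333 m, τ = 477.3 × 0.333 = 158.9 N·m clockwise.
Bag of cement: 30.5 × 9.8 = 298.9 N down at 0.477 m → arm 0.477 m, τ = 298.9 × 0.477 = 142.6 N·m clockwise.
Total clockwise load moment = 447.4 N·m.
The cable tension T acts at 0.844 m; only its component perpendicular to the bar, T sinθ, produces torque. sin 27° = 0.454.
Balancing moments: T × 0.844 × 0.454 = 447.4, giving T = 447.4 / 0.3832 = 1170 N.

T ≈ 1170 N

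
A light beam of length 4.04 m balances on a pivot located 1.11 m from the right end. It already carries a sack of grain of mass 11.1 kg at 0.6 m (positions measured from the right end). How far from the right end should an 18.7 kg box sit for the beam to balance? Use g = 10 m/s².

About the pivot (at 1.11 m from the right end):
Sack of grain: 11.1 × 10 = 111 N down at 0.6 m → arm 0.51 m, τ = 111 × 0.51 = 56.61 N·m clockwise.
Net moment of existing loads = 56.61 N·m clockwise.
The box weighs 18.7 × 10 = 187 N and must supply an equal counterclockwise moment, so its lever arm about the pivot is 56.61 / 187 = 0.303 m.
That puts it at 1.11 + 0.303 = 1.41 m from the right end.

x ≈ 1.41 m from the right end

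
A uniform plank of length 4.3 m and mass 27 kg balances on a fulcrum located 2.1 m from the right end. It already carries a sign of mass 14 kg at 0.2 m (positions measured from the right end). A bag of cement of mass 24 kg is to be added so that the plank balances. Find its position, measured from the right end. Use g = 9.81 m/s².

x ≈ 3.15 m from the right end

Take moments about the fulcrum (at 2.1 m from the right end).
Beam weight: 27 × 9.81 = 264.9 N down at 2.15 m → arm 0.05 m, τ = 264.9 × 0.05 = 13.24 N·m counterclockwise.
Sign: 14 × 9.81 = 137.3 N down at 0.2 m → arm 1.9 m, τ = 137.3 × 1.9 = 260.9 N·m clockwise.
Net moment of existing loads = 247.7 N·m clockwise.
The bag of cement weighs 24 × 9.81 = 235.4 N and must supply an equal counterclockwise moment, so its lever arm about the fulcrum is 247.7 / 235.4 = 1.05 m.
That puts it at 2.1 + 1.05 = 3.15 m from the right end.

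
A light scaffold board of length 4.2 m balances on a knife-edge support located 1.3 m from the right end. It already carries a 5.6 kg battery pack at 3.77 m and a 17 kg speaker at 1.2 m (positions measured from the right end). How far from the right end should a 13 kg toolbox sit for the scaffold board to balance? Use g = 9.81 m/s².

Choose the knife-edge support (at 1.3 m from the right end) as the axis so the support reaction has zero arm there.
Battery pack: 5.6 × 9.81 = 54.94 N down at 3.77 m → arm 2.47 m, τ = 54.94 × 2.47 = 135.7 N·m counterclockwise.
Speaker: 17 × 9.81 = 166.8 N down at 1.2 m → arm 0.1 m, τ = 166.8 × 0.1 = 16.68 N·m clockwise.
Net moment of existing loads = 119 N·m counterclockwise.
The toolbox weighs 13 × 9.81 = 127.5 N and must supply an equal clockwise moment, so its lever arm about the knife-edge support is 119 / 127.5 = 0.933 m.
That puts it at 1.3 − 0.933 = 0.367 m from the right end.

x ≈ 0.367 m from the right end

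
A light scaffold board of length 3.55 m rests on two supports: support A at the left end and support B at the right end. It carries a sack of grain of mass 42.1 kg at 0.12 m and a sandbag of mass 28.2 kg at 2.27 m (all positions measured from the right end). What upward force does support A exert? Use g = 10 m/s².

R_A ≈ 195 N

Choose support B as the axis so its reaction then has zero moment arm.
Sack of grain: 42.1 × 10 = 421 N down at 0.12 m → arm 0.12 m, τ = 421 × 0.12 = 50.52 N·m counterclockwise.
Sandbag: 28.2 × 10 = 282 N down at 2.27 m → arm 2.27 m, τ = 282 × 2.27 = 640.1 N·m counterclockwise.
Net load moment about support B = 690.6 N·m counterclockwise.
Reaction R at support A is upward at 3.55 m, arm 3.55 m → moment R × 3.55 clockwise.
Balancing moments: R × 3.55 = 690.6, giving R = 195 N.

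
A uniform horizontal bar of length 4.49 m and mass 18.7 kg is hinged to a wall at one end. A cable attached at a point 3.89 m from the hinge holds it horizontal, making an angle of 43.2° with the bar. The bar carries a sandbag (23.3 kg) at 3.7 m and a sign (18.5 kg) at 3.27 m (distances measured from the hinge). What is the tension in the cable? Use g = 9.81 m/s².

Take moments about the hinge.
Beam weight: 18.7 × 9.81 = 183.4 N down at 2.245 m → arm 2.245 m, τ = 183.4 × 2.245 = 411.7 N·m clockwise.
Sandbag: 23.3 × 9.81 = 228.6 N down at 3.7 m → arm 3.7 m, τ = 228.6 × 3.7 = 845.8 N·m clockwise.
Sign: 18.5 × 9.81 = 181.5 N down at 3.27 m → arm 3.27 m, τ = 181.5 × 3.27 = 593.5 N·m clockwise.
Total clockwise load moment = 1851 N·m.
The cable tension T acts at 3.89 m; only its component perpendicular to the bar, T sinθ, produces torque. sin 43.2° = 0.6845.
Setting net torque to zero: T × 3.89 × 0.6845 = 1851 → T = 1851 / 2.663 = 695 N.

T ≈ 695 N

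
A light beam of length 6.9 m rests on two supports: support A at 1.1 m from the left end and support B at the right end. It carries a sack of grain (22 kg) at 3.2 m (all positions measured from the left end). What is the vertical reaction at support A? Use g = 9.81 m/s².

R_A ≈ 138 N

Choose support B as the axis so its reaction then has zero moment arm.
Sack of grain: 22 × 9.81 = 215.8 N down at 3.2 m → arm 3.7 m, τ = 215.8 × 3.7 = 798.5 N·m counterclockwise.
Net load moment about support B = 798.5 N·m counterclockwise.
Reaction R at support A is upward at 1.1 m, arm 5.8 m → moment R × 5.8 clockwise.
Στ = 0 ⇒ R × 5.8 = 798.5 ⇒ R = 138 N.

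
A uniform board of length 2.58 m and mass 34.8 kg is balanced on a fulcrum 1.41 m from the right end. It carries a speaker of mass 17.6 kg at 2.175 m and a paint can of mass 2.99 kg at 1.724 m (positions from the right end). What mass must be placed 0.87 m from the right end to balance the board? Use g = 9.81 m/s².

Sum moments about the fulcrum (at 1.41 m from the right end) (the support reaction has zero arm there).
Beam weight: 34.8 × 9.81 = 341.4 N down at 1.29 m → arm 0.12 m, τ = 341.4 × 0.12 = 40.97 N·m clockwise.
Speaker: 17.6 × 9.81 = 172.7 N down at 2.175 m → arm 0.765 m, τ = 172.7 × 0.765 = 132.1 N·m counterclockwise.
Paint can: 2.99 × 9.81 = 29.33 N down at 1.724 m → arm 0.314 m, τ = 29.33 × 0.314 = 9.21 N·m counterclockwise.
Net moment of known loads = 100.3 N·m counterclockwise.
An unknown mass m at 0.87 m has arm 0.54 m; its moment is m·g·0.54 clockwise.
For rotational equilibrium, m × 9.81 × 0.54 = 100.3, so m = 100.3 / (9.81 × 0.54) = 18.9 kg.

m ≈ 18.9 kg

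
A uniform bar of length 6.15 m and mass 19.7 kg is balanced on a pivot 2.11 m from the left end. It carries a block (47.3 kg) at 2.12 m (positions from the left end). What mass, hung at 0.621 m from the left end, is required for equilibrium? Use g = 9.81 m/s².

m ≈ 13.1 kg

Sum moments about the pivot (at 2.11 m from the left end) (the support reaction has zero arm there).
Beam weight: 19.7 × 9.81 = 193.3 N down at 3.075 m → arm 0.965 m, τ = 193.3 × 0.965 = 186.5 N·m clockwise.
Block: 47.3 × 9.81 = 464 N down at 2.12 m → arm 0.01 m, τ = 464 × 0.01 = 4.64 N·m clockwise.
Net moment of known loads = 191.1 N·m clockwise.
An unknown mass m at 0.621 m has arm 1.489 m; its moment is m·g·1.489 counterclockwise.
Balancing moments: m × 9.81 × 1.489 = 191.1, giving m = 191.1 / (9.81 × 1.489) = 13.1 kg.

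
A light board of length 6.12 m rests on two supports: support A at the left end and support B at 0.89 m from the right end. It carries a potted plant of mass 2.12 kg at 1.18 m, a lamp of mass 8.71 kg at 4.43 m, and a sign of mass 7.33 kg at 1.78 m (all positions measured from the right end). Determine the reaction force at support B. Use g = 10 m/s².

R_B ≈ 109 N

Choose support A as the axis so its reaction then has zero moment arm.
Potted plant: 2.12 × 10 = 21.2 N down at 1.18 m → arm 4.94 m, τ = 21.2 × 4.94 = 104.7 N·m clockwise.
Lamp: 8.71 × 10 = 87.1 N down at 4.43 m → arm 1.69 m, τ = 87.1 × 1.69 = 147.2 N·m clockwise.
Sign: 7.33 × 10 = 73.3 N down at 1.78 m → arm 4.34 m, τ = 73.3 × 4.34 = 318.1 N·m clockwise.
Net load moment about support A = 570 N·m clockwise.
Reaction R at support B is upward at 0.89 m, arm 5.23 m → moment R × 5.23 counterclockwise.
Στ = 0 ⇒ R × 5.23 = 570 ⇒ R = 109 N.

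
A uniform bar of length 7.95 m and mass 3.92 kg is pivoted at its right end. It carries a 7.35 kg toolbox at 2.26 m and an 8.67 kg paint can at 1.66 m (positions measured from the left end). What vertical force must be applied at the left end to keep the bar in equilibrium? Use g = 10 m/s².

Take moments about the right end.
Beam weight: 3.92 × 10 = 39.2 N down at 3.975 m → arm 3.975 m, τ = 39.2 × 3.975 = 155.8 N·m counterclockwise.
Toolbox: 7.35 × 10 = 73.5 N down at 2.26 m → arm 5.69 m, τ = 73.5 × 5.69 = 418.2 N·m counterclockwise.
Paint can: 8.67 × 10 = 86.7 N down at 1.66 m → arm 6.29 m, τ = 86.7 × 6.29 = 545.3 N·m counterclockwise.
Net moment of the loads = 1119 N·m counterclockwise.
The upward force F acts at the left end, arm 7.95 m, giving F × 7.95 clockwise.
Setting net torque to zero: F × 7.95 = 1119 → F = 1119 / 7.95 = 141 N.

F ≈ 141 N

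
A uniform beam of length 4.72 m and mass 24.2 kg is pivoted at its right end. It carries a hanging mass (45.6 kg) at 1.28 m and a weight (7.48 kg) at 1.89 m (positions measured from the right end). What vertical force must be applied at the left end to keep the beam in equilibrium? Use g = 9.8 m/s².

F ≈ 269 N

Choose the right end as the axis so the unknown pivot reaction has zero arm there.
Beam weight: 24.2 × 9.8 = 237.2 N down at 2.36 m → arm 2.36 m, τ = 237.2 × 2.36 = 559.8 N·m counterclockwise.
Hanging mass: 45.6 × 9.8 = 446.9 N down at 1.28 m → arm 1.28 m, τ = 446.9 × 1.28 = 572 N·m counterclockwise.
Weight: 7.48 × 9.8 = 73.3 N down at 1.89 m → arm 1.89 m, τ = 73.3 × 1.89 = 138.5 N·m counterclockwise.
Net moment of the loads = 1270 N·m counterclockwise.
The upward force F acts at the left end, arm 4.72 m, giving F × 4.72 clockwise.
For rotational equilibrium, F × 4.72 = 1270, so F = 1270 / 4.72 = 269 N.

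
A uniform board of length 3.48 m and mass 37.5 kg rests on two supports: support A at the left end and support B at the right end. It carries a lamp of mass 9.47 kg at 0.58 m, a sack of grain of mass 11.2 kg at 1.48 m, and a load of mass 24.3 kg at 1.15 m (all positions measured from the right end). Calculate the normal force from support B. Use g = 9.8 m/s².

R_B ≈ 484 N

About support A:
Beam weight: 37.5 × 9.8 = 367.5 N down at 1.74 m → arm 1.74 m, τ = 367.5 × 1.74 = 639.5 N·m clockwise.
Lamp: 9.47 × 9.8 = 92.81 N down at 0.58 m → arm 2.9 m, τ = 92.81 × 2.9 = 269.1 N·m clockwise.
Sack of grain: 11.2 × 9.8 = 109.8 N down at 1.48 m → arm 2 m, τ = 109.8 × 2 = 219.6 N·m clockwise.
Load: 24.3 × 9.8 = 238.1 N down at 1.15 m → arm 2.33 m, τ = 238.1 × 2.33 = 554.8 N·m clockwise.
Net load moment about support A = 1683 N·m clockwise.
Reaction R at support B is upward at 0 m, arm 3.48 m → moment R × 3.48 counterclockwise.
Balancing moments: R × 3.48 = 1683, giving R = 484 N.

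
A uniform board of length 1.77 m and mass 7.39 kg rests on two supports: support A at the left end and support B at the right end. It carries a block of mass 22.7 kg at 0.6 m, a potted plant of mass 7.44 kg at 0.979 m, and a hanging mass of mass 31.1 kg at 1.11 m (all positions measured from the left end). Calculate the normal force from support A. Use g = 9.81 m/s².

Taking torques about support B:
Beam weight: 7.39 × 9.81 = 72.5 N down at 0.885 m → arm 0.885 m, τ = 72.5 × 0.885 = 64.16 N·m counterclockwise.
Block: 22.7 × 9.81 = 222.7 N down at 0.6 m → arm 1.17 m, τ = 222.7 × 1.17 = 260.6 N·m counterclockwise.
Potted plant: 7.44 × 9.81 = 72.99 N down at 0.979 m → arm 0.791 m, τ = 72.99 × 0.791 = 57.74 N·m counterclockwise.
Hanging mass: 31.1 × 9.81 = 305.1 N down at 1.11 m → arm 0.66 m, τ = 305.1 × 0.66 = 201.4 N·m counterclockwise.
Net load moment about support B = 583.9 N·m counterclockwise.
Reaction R at support A is upward at 0 m, arm 1.77 m → moment R × 1.77 clockwise.
Setting net torque to zero: R × 1.77 = 583.9 → R = 330 N.

R_A ≈ 330 N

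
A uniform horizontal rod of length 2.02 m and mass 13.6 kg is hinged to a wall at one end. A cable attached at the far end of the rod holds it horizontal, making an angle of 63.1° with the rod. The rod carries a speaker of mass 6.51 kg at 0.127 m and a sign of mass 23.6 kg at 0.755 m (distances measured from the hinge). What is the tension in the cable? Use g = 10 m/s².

Taking torques about the hinge:
Beam weight: 13.6 × 10 = 136 N down at 1.01 m → arm 1.01 m, τ = 136 × 1.01 = 137.4 N·m clockwise.
Speaker: 6.51 × 10 = 65.1 N down at 0.127 m → arm 0.127 m, τ = 65.1 × 0.127 = 8.268 N·m clockwise.
Sign: 23.6 × 10 = 236 N down at 0.755 m → arm 0.755 m, τ = 236 × 0.755 = 178.2 N·m clockwise.
Total clockwise load moment = 323.9 N·m.
The cable tension T acts at 2.02 m; only its component perpendicular to the rod, T sinθ, produces torque. sin 63.1° = 0.8918.
Balancing moments: T × 2.02 × 0.8918 = 323.9, giving T = 323.9 / 1.801 = 180 N.

T ≈ 180 N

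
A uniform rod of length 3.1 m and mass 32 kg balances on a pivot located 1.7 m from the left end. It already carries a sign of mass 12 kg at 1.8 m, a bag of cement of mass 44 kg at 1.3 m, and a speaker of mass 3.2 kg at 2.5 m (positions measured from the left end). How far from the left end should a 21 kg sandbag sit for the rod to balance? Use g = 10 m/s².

x ≈ 2.59 m from the left end

About the pivot (at 1.7 m from the left end):
Beam weight: 32 × 10 = 320 N down at 1.55 m → arm 0.15 m, τ = 320 × 0.15 = 48 N·m counterclockwise.
Sign: 12 × 10 = 120 N down at 1.8 m → arm 0.1 m, τ = 120 × 0.1 = 12 N·m clockwise.
Bag of cement: 44 × 10 = 440 N down at 1.3 m → arm 0.4 m, τ = 440 × 0.4 = 176 N·m counterclockwise.
Speaker: 3.2 × 10 = 32 N down at 2.5 m → arm 0.8 m, τ = 32 × 0.8 = 25.6 N·m clockwise.
Net moment of existing loads = 186.4 N·m counterclockwise.
The sandbag weighs 21 × 10 = 210 N and must supply an equal clockwise moment, so its lever arm about the pivot is 186.4 / 210 = 0.888 m.
That puts it at 1.7 + 0.888 = 2.59 m from the left end.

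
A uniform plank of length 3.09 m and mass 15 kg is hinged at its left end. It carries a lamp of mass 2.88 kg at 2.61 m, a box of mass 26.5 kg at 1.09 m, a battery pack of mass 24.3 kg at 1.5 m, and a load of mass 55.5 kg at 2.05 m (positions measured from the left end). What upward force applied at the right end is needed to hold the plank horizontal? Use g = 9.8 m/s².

Sum moments about the left end (the unknown pivot reaction has zero arm there).
Beam weight: 15 × 9.8 = 147 N down at 1.545 m → arm 1.545 m, τ = 147 × 1.545 = 227.1 N·m clockwise.
Lamp: 2.88 × 9.8 = 28.22 N down at 2.61 m → arm 2.61 m, τ = 28.22 × 2.61 = 73.65 N·m clockwise.
Box: 26.5 × 9.8 = 259.7 N down at 1.09 m → arm 1.09 m, τ = 259.7 × 1.09 = 283.1 N·m clockwise.
Battery pack: 24.3 × 9.8 = 238.1 N down at 1.5 m → arm 1.5 m, τ = 238.1 × 1.5 = 357.1 N·m clockwise.
Load: 55.5 × 9.8 = 543.9 N down at 2.05 m → arm 2.05 m, τ = 543.9 × 2.05 = 1115 N·m clockwise.
Net moment of the loads = 2056 N·m clockwise.
The upward force F acts at the right end, arm 3.09 m, giving F × 3.09 counterclockwise.
Στ = 0 ⇒ F × 3.09 = 2056 ⇒ F = 2056 / 3.09 = 665 N.

F ≈ 665 N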